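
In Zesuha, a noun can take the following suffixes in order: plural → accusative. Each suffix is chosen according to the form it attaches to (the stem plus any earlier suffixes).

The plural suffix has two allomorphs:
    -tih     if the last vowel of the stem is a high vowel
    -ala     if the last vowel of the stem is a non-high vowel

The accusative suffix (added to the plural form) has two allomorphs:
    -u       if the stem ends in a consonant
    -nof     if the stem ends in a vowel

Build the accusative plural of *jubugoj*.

The last vowel of *jubugoj* is /o/, which is a non-high vowel, so the plural suffix is -ala, giving *jubugojala*.
The final sound of the plural form *jubugojala* is /a/, which is a vowel, so the accusative suffix is -nof, giving *jubugojalanof*.

jubugojalanof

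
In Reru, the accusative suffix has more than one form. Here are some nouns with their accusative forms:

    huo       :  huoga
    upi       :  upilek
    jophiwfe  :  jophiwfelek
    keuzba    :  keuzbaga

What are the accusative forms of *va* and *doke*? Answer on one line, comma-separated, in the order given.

vaga, dokelek

Looking at the last vowel of each stem: -lek when the last vowel of the stem is a front vowel (*upi*, *jophiwfe*); -ga when the last vowel of the stem is a back vowel (*huo*, *keuzba*).
*va* — last vowel /a/ (a back vowel) → -ga → *vaga*.
Since the last vowel of *doke* is /e/ (a front vowel), it takes -lek, giving *dokelek*.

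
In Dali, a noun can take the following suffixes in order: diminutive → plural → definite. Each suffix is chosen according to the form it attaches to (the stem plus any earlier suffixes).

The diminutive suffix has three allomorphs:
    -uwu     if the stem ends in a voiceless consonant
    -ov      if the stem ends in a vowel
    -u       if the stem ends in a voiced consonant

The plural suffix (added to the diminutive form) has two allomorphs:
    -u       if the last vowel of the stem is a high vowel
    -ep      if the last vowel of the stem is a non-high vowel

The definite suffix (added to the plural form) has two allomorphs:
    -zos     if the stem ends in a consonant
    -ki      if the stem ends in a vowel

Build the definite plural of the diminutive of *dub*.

The final sound of *dub* is /b/, which is a voiced consonant, so the diminutive suffix is -u, giving *dubu*.
The diminutive form *dubu* — last vowel /u/ (a high vowel) → -u → *dubuu*.
The final sound of the plural form *dubuu* is /u/, which is a vowel, so the definite suffix is -ki, giving *dubuuki*.

dubuuki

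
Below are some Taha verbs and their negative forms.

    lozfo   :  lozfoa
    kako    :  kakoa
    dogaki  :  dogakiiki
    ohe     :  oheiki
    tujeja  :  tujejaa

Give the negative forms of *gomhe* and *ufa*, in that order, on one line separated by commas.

gomheiki, ufaa

Looking at the last vowel of each stem: -iki when the last vowel of the stem is a front vowel (*dogaki*, *ohe*); -a when the last vowel of the stem is a back vowel (*lozfo*, *kako*, *tujeja*).
The last vowel of *gomhe* is /e/, which is a front vowel, so the suffix is -iki, giving *gomheiki*.
Since the last vowel of *ufa* is /a/ (a back vowel), it takes -a, giving *ufaa*.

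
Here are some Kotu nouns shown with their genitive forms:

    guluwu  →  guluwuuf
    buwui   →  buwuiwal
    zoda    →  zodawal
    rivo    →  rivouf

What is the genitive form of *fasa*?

The suffix is conditioned by the last vowel: -uf when the last vowel of the stem is a rounded vowel (*guluwu*, *rivo*); -wal when the last vowel of the stem is an unrounded vowel (*buwui*, *zoda*).
The last vowel of *fasa* is /a/, which is an unrounded vowel, so the suffix is -wal, giving *fasawal*.

fasawal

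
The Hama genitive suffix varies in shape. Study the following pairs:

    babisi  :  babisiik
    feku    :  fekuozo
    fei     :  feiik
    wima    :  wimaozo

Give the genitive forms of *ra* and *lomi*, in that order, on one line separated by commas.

raozo, lomiik

The pattern is front/back vowel harmony: -ik when the last vowel of the stem is a front vowel (*babisi*, *fei*); -ozo when the last vowel of the stem is a back vowel (*feku*, *wima*).
Since the last vowel of *ra* is /a/ (a back vowel), it takes -ozo, giving *raozo*.
*lomi*: last vowel = /i/, a front vowel → -ik → *lomiik*.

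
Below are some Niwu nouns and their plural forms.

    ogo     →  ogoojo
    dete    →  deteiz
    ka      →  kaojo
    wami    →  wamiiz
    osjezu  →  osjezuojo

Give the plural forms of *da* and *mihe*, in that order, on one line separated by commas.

The suffix is conditioned by the last vowel: -iz when the last vowel of the stem is a front vowel (*dete*, *wami*); -ojo when the last vowel of the stem is a back vowel (*ogo*, *ka*, *osjezu*).
The last vowel of *da* is /a/, which is a back vowel, so the suffix is -ojo, giving *daojo*.
*mihe* — last vowel /e/ (a front vowel) → -iz → *miheiz*.

daojo, miheiz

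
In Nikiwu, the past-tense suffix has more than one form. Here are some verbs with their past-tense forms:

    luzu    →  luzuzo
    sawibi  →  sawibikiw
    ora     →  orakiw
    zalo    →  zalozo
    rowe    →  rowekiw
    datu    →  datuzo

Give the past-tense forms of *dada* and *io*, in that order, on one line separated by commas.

The suffix is conditioned by the last vowel: -zo when the last vowel of the stem is a rounded vowel (*luzu*, *zalo*, *datu*); -kiw when the last vowel of the stem is an unrounded vowel (*sawibi*, *ora*, *rowe*).
The last vowel of *dada* is /a/, which is an unrounded vowel, so the suffix is -kiw, giving *dadakiw*.
*io*: last vowel = /o/, a rounded vowel → -zo → *iozo*.

dadakiw, iozo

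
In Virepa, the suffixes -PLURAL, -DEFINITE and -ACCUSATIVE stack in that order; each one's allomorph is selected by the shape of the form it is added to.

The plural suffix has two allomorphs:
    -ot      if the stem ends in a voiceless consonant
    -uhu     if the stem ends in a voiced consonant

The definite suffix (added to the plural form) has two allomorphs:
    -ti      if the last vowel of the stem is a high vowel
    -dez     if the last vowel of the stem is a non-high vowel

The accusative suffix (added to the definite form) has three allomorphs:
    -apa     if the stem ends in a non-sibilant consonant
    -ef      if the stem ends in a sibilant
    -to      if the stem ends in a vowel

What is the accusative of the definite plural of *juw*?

juwuhutito

*juw* — final consonant /w/ (voiced) → -uhu → *juwuhu*.
The plural form *juwuhu*: last vowel = /u/, a high vowel → -ti → *juwuhuti*.
The final sound of the definite form *juwuhuti* is /i/, which is a vowel, so the accusative suffix is -to, giving *juwuhutito*.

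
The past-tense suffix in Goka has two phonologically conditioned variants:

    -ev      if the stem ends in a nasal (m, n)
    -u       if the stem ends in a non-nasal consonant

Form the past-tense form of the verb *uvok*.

Since the final consonant of *uvok* is /k/ (non-nasal), it takes -u, giving *uvoku*.

uvoku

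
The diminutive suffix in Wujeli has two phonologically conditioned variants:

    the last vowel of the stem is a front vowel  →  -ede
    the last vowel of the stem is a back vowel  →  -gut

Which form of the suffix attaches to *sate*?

*sate*: last vowel = /e/, a front vowel → -ede.

-ede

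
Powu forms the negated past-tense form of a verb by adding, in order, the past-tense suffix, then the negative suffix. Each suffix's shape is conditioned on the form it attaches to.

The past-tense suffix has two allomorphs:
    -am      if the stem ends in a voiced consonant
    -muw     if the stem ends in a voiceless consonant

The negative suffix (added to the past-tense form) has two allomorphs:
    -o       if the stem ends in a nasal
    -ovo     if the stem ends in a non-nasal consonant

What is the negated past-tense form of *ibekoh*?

ibekohmuwovo

Since the final consonant of *ibekoh* is /h/ (voiceless), it takes -muw, giving *ibekohmuw*.
The past-tense form *ibekohmuw*: final consonant = /w/, non-nasal → -ovo → *ibekohmuwovo*.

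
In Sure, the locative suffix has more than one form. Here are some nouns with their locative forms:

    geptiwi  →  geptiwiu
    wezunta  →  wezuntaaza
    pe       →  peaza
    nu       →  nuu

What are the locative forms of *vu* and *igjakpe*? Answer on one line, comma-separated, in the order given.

vuu, igjakpeaza

The alternation tracks the last vowel of the stem — -u when the last vowel of the stem is a high vowel (*geptiwi*, *nu*); -aza when the last vowel of the stem is a non-high vowel (*wezunta*, *pe*).
*vu*: last vowel = /u/, a high vowel → -u → *vuu*.
*igjakpe*: last vowel = /e/, a non-high vowel → -aza → *igjakpeaza*.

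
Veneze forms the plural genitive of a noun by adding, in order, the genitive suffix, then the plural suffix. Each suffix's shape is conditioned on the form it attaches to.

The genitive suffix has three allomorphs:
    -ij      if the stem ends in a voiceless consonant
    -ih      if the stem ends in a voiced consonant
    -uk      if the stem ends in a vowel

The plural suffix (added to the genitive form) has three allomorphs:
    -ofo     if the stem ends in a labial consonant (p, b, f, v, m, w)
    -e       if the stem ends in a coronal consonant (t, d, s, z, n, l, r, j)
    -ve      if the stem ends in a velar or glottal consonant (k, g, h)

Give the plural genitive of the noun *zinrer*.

Since the final sound of *zinrer* is /r/ (a voiced consonant), it takes -ih, giving *zinrerih*.
Since the final consonant of the genitive form *zinrerih* is /h/ (velar/glottal), it takes -ve, giving *zinrerihve*.

zinrerihve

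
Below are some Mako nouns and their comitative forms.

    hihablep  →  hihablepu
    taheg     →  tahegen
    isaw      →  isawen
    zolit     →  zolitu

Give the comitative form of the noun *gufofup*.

gufofupu

The alternation tracks the final consonant of the stem — -u when the stem ends in a voiceless consonant (*hihablep*, *zolit*); -en when the stem ends in a voiced consonant (*taheg*, *isaw*).
*gufofup* — final consonant /p/ (voiceless) → -u → *gufofupu*.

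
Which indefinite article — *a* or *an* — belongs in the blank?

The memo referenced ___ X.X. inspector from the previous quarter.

an

The indefinite article is chosen by the initial *sound* of the following word, not its spelling.
The initialism *X.X.* is read letter by letter; the first letter, X, is pronounced /ɛks/, which begins with a vowel sound.
So the article is *an*: The memo referenced an X.X. inspector from the previous quarter.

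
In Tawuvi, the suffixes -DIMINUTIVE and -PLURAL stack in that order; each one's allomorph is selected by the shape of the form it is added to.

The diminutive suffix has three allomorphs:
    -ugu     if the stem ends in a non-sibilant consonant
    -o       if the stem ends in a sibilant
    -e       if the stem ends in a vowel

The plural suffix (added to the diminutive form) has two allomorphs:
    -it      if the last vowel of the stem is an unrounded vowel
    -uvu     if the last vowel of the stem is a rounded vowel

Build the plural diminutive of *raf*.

*raf*: final sound = /f/, a non-sibilant consonant → -ugu → *rafugu*.
The diminutive form *rafugu* — last vowel /u/ (a rounded vowel) → -uvu → *rafuguuvu*.

rafuguuvu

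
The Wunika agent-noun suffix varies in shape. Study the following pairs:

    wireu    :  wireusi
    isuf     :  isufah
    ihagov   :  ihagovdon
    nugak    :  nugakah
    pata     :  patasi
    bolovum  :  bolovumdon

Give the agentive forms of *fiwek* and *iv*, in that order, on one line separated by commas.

fiwekah, ivdon

The alternation tracks the final sound of the stem — -ah when the stem ends in a voiceless consonant (*isuf*, *nugak*); -don when the stem ends in a voiced consonant (*ihagov*, *bolovum*); -si when the stem ends in a vowel (*wireu*, *pata*).
*fiwek* — final sound /k/ (a voiceless consonant) → -ah → *fiwekah*.
*iv*: final sound = /v/, a voiced consonant → -don → *ivdon*.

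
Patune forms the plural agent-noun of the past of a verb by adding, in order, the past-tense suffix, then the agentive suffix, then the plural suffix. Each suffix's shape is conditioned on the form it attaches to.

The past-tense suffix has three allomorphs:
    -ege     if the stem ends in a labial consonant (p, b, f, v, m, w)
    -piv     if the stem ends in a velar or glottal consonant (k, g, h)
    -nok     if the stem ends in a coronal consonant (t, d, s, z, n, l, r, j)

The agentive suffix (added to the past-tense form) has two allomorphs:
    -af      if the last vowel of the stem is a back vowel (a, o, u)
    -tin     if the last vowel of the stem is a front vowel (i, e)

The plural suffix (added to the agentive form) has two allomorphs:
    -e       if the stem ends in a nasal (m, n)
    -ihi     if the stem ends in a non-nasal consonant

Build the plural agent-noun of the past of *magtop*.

*magtop*: final consonant = /p/, labial → -ege → *magtopege*.
The last vowel of the past-tense form *magtopege* is /e/, which is a front vowel, so the agentive suffix is -tin, giving *magtopegetin*.
Since the final consonant of the agentive form *magtopegetin* is /n/ (a nasal), it takes -e, giving *magtopegetine*.

magtopegetine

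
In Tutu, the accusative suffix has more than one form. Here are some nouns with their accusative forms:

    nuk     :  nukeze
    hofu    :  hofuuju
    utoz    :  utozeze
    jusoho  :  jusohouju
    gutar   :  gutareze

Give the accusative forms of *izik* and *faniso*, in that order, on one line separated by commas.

Looking at the final sound of each stem: -eze when the stem ends in a consonant (*nuk*, *utoz*, *gutar*); -uju when the stem ends in a vowel (*hofu*, *jusoho*).
The final sound of *izik* is /k/, which is a consonant, so the suffix is -eze, giving *izikeze*.
*faniso* — final sound /o/ (a vowel) → -uju → *fanisouju*.

izikeze, fanisouju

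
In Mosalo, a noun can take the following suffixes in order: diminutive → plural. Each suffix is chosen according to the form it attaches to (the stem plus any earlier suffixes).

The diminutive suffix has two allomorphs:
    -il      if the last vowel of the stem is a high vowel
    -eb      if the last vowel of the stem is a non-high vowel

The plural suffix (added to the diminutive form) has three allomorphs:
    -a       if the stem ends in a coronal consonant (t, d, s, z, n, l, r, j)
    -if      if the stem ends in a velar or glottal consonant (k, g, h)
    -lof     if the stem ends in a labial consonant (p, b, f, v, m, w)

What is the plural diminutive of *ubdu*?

ubduila

Since the last vowel of *ubdu* is /u/ (a high vowel), it takes -il, giving *ubduil*.
The diminutive form *ubduil* — final consonant /l/ (coronal) → -a → *ubduila*.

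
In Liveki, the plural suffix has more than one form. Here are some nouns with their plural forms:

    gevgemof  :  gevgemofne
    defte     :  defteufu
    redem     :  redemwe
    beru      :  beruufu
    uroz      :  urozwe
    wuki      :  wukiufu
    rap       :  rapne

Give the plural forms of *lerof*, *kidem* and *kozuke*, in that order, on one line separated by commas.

lerofne, kidemwe, kozukeufu

Looking at the final sound of each stem: -ne when the stem ends in a voiceless consonant (*gevgemof*, *rap*); -we when the stem ends in a voiced consonant (*redem*, *uroz*); -ufu when the stem ends in a vowel (*defte*, *beru*, *wuki*).
Since the final sound of *lerof* is /f/ (a voiceless consonant), it takes -ne, giving *lerofne*.
*kidem*: final sound = /m/, a voiced consonant → -we → *kidemwe*.
Since the final sound of *kozuke* is /e/ (a vowel), it takes -ufu, giving *kozukeufu*.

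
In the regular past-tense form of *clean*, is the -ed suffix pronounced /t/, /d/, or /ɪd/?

/d/

The stem *clean* ends in a voiced sound other than /d/.
The -ed suffix is realized as /ɪd/ after /t, d/; as /t/ after other voiceless consonants; and as /d/ after other voiced sounds.
So -ed on *clean* is pronounced /d/.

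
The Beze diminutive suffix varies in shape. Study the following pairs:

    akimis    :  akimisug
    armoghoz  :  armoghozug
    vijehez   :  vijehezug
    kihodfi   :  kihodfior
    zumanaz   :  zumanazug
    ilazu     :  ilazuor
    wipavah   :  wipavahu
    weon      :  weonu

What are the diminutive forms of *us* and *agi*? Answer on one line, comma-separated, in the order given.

usug, agior

The suffix is conditioned by the final sound: -ug when the stem ends in a sibilant (*akimis*, *armoghoz*, *vijehez*, *zumanaz*); -u when the stem ends in a non-sibilant consonant (*wipavah*, *weon*); -or when the stem ends in a vowel (*kihodfi*, *ilazu*).
*us*: final sound = /s/, a sibilant → -ug → *usug*.
The final sound of *agi* is /i/, which is a vowel, so the suffix is -or, giving *agior*.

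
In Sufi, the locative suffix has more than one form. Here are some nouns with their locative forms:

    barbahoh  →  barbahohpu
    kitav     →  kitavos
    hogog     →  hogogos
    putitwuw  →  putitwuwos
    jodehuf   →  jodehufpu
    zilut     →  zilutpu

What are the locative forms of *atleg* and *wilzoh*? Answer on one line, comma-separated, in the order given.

atlegos, wilzohpu

The pattern is voicing of the final consonant: -pu when the stem ends in a voiceless consonant (*barbahoh*, *jodehuf*, *zilut*); -os when the stem ends in a voiced consonant (*kitav*, *hogog*, *putitwuw*).
*atleg*: final consonant = /g/, voiced → -os → *atlegos*.
*wilzoh* — final consonant /h/ (voiceless) → -pu → *wilzohpu*.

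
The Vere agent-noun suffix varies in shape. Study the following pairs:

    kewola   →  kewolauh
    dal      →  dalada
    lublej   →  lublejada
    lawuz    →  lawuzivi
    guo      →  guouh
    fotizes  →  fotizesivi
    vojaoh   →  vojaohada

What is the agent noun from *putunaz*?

putunazivi

Looking at the final sound of each stem: -ivi when the stem ends in a sibilant (*lawuz*, *fotizes*); -ada when the stem ends in a non-sibilant consonant (*dal*, *lublej*, *vojaoh*); -uh when the stem ends in a vowel (*kewola*, *guo*).
The final sound of *putunaz* is /z/, which is a sibilant, so the suffix is -ivi, giving *putunazivi*.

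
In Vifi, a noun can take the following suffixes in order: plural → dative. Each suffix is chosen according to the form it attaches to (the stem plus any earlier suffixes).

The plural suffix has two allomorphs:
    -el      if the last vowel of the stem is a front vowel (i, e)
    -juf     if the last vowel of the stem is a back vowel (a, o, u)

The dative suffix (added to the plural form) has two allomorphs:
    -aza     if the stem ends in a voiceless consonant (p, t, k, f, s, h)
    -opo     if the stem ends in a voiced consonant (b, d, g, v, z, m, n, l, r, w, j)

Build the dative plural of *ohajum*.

The last vowel of *ohajum* is /u/, which is a back vowel, so the plural suffix is -juf, giving *ohajumjuf*.
Since the final consonant of the plural form *ohajumjuf* is /f/ (voiceless), it takes -aza, giving *ohajumjufaza*.

ohajumjufaza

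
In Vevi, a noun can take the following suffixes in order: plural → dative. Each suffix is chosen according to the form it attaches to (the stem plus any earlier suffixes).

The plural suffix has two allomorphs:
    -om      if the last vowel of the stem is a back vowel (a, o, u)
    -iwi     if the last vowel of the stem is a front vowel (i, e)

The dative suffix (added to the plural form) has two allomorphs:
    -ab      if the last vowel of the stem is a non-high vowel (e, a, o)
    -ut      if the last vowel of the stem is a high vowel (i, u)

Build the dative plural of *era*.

The last vowel of *era* is /a/, which is a back vowel, so the plural suffix is -om, giving *eraom*.
Since the last vowel of the plural form *eraom* is /o/ (a non-high vowel), it takes -ab, giving *eraomab*.

eraomab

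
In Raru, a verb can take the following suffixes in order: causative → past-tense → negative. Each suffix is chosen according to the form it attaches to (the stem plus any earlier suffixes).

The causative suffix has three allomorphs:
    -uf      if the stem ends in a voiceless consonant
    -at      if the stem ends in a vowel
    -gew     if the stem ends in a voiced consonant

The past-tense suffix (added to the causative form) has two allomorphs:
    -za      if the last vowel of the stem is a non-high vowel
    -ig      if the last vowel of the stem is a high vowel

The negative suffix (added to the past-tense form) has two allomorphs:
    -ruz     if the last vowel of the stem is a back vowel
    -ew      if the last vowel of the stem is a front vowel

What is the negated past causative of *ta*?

taatzaruz

The final sound of *ta* is /a/, which is a vowel, so the causative suffix is -at, giving *taat*.
Since the last vowel of the causative form *taat* is /a/ (a non-high vowel), it takes -za, giving *taatza*.
The past-tense form *taatza*: last vowel = /a/, a back vowel → -ruz → *taatzaruz*.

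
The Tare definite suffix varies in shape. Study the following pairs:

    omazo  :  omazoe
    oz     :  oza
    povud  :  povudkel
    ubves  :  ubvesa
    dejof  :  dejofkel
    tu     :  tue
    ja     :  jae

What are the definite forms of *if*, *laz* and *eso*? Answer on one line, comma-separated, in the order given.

ifkel, laza, esoe

The alternation tracks the final sound of the stem — -a when the stem ends in a sibilant (*oz*, *ubves*); -kel when the stem ends in a non-sibilant consonant (*povud*, *dejof*); -e when the stem ends in a vowel (*omazo*, *tu*, *ja*).
*if* — final sound /f/ (a non-sibilant consonant) → -kel → *ifkel*.
*laz*: final sound = /z/, a sibilant → -a → *laza*.
The final sound of *eso* is /o/, which is a vowel, so the suffix is -e, giving *esoe*.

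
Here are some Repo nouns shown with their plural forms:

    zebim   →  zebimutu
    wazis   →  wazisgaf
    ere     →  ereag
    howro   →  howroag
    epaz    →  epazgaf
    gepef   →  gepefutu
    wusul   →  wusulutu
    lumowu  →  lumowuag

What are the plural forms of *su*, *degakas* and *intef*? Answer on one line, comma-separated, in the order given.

The suffix is conditioned by the final sound: -gaf when the stem ends in a sibilant (*wazis*, *epaz*); -utu when the stem ends in a non-sibilant consonant (*zebim*, *gepef*, *wusul*); -ag when the stem ends in a vowel (*ere*, *howro*, *lumowu*).
The final sound of *su* is /u/, which is a vowel, so the suffix is -ag, giving *suag*.
*degakas*: final sound = /s/, a sibilant → -gaf → *degakasgaf*.
The final sound of *intef* is /f/, which is a non-sibilant consonant, so the suffix is -utu, giving *intefutu*.

suag, degakasgaf, intefutu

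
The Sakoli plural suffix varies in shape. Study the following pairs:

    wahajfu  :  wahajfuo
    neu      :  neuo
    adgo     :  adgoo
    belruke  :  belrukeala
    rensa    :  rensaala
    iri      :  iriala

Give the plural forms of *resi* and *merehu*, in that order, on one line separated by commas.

The alternation tracks the last vowel of the stem — -o when the last vowel of the stem is a rounded vowel (*wahajfu*, *neu*, *adgo*); -ala when the last vowel of the stem is an unrounded vowel (*belruke*, *rensa*, *iri*).
*resi* — last vowel /i/ (an unrounded vowel) → -ala → *resiala*.
*merehu* — last vowel /u/ (a rounded vowel) → -o → *merehuo*.

resiala, merehuo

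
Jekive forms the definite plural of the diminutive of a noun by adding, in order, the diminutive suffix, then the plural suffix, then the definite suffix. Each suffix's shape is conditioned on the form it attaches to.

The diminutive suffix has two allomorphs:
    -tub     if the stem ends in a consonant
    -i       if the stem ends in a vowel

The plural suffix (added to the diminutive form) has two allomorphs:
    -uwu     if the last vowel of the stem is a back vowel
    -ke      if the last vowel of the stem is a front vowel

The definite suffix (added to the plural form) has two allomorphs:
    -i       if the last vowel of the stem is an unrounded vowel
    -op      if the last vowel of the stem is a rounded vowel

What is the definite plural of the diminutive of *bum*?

*bum*: final sound = /m/, a consonant → -tub → *bumtub*.
The diminutive form *bumtub*: last vowel = /u/, a back vowel → -uwu → *bumtubuwu*.
The last vowel of the plural form *bumtubuwu* is /u/, which is a rounded vowel, so the definite suffix is -op, giving *bumtubuwuop*.

bumtubuwuop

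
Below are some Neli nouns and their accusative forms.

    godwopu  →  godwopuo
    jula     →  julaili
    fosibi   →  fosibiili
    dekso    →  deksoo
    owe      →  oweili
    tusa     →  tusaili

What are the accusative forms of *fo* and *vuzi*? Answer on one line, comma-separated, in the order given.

The alternation tracks the last vowel of the stem — -o when the last vowel of the stem is a rounded vowel (*godwopu*, *dekso*); -ili when the last vowel of the stem is an unrounded vowel (*jula*, *fosibi*, *owe*, *tusa*).
*fo*: last vowel = /o/, a rounded vowel → -o → *foo*.
*vuzi*: last vowel = /i/, an unrounded vowel → -ili → *vuziili*.

foo, vuziili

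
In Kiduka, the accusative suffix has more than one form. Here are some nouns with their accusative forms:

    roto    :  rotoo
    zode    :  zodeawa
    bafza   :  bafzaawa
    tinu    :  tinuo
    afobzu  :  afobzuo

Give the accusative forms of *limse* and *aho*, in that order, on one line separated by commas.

Looking at the last vowel of each stem: -o when the last vowel of the stem is a rounded vowel (*roto*, *tinu*, *afobzu*); -awa when the last vowel of the stem is an unrounded vowel (*zode*, *bafza*).
*limse*: last vowel = /e/, an unrounded vowel → -awa → *limseawa*.
*aho*: last vowel = /o/, a rounded vowel → -o → *ahoo*.

limseawa, ahoo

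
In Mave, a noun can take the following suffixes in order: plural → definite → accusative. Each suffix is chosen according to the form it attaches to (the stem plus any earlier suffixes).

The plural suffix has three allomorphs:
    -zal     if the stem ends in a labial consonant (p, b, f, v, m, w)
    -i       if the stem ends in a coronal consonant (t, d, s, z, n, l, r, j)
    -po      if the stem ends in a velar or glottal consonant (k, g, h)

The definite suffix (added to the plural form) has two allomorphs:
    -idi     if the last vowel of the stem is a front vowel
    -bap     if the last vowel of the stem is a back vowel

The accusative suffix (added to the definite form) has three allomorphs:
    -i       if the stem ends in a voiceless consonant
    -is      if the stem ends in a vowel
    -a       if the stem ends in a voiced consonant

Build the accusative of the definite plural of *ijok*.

*ijok* — final consonant /k/ (velar/glottal) → -po → *ijokpo*.
The plural form *ijokpo* — last vowel /o/ (a back vowel) → -bap → *ijokpobap*.
Since the final sound of the definite form *ijokpobap* is /p/ (a voiceless consonant), it takes -i, giving *ijokpobapi*.

ijokpobapi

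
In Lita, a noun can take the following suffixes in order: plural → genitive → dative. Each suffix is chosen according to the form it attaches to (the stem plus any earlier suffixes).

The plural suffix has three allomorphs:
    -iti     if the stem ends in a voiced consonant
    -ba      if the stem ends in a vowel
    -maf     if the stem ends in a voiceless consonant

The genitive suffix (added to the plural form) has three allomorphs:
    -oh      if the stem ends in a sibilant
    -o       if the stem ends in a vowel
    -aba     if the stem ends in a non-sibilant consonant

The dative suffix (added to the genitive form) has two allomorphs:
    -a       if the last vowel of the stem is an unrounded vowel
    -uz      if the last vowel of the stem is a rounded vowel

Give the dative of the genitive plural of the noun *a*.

abaouz

*a* — final sound /a/ (a vowel) → -ba → *aba*.
Since the final sound of the plural form *aba* is /a/ (a vowel), it takes -o, giving *abao*.
The last vowel of the genitive form *abao* is /o/, which is a rounded vowel, so the dative suffix is -uz, giving *abaouz*.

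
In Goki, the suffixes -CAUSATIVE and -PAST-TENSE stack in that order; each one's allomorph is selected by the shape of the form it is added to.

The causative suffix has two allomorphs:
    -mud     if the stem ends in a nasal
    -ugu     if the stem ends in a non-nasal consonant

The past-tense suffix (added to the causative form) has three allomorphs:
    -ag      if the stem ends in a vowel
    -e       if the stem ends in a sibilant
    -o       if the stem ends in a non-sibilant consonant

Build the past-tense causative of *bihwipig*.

bihwipiguguag

*bihwipig*: final consonant = /g/, non-nasal → -ugu → *bihwipigugu*.
Since the final sound of the causative form *bihwipigugu* is /u/ (a vowel), it takes -ag, giving *bihwipiguguag*.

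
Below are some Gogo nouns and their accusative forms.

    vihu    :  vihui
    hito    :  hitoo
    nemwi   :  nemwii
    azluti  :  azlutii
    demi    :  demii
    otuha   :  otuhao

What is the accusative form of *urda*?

The pattern is height harmony: -i when the last vowel of the stem is a high vowel (*vihu*, *nemwi*, *azluti*, *demi*); -o when the last vowel of the stem is a non-high vowel (*hito*, *otuha*).
The last vowel of *urda* is /a/, which is a non-high vowel, so the suffix is -o, giving *urdao*.

urdao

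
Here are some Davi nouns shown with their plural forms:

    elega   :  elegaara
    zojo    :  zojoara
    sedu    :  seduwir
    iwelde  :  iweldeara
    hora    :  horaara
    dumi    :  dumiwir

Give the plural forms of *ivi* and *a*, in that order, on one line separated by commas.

Looking at the last vowel of each stem: -wir when the last vowel of the stem is a high vowel (*sedu*, *dumi*); -ara when the last vowel of the stem is a non-high vowel (*elega*, *zojo*, *iwelde*, *hora*).
*ivi* — last vowel /i/ (a high vowel) → -wir → *iviwir*.
*a* — last vowel /a/ (a non-high vowel) → -ara → *aara*.

iviwir, aara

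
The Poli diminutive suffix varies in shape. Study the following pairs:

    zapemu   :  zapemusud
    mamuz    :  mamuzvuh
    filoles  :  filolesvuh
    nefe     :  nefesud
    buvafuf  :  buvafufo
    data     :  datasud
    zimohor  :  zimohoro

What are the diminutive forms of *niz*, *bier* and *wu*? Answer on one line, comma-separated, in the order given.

nizvuh, biero, wusud

The alternation tracks the final sound of the stem — -vuh when the stem ends in a sibilant (*mamuz*, *filoles*); -o when the stem ends in a non-sibilant consonant (*buvafuf*, *zimohor*); -sud when the stem ends in a vowel (*zapemu*, *nefe*, *data*).
The final sound of *niz* is /z/, which is a sibilant, so the suffix is -vuh, giving *nizvuh*.
The final sound of *bier* is /r/, which is a non-sibilant consonant, so the suffix is -o, giving *biero*.
The final sound of *wu* is /u/, which is a vowel, so the suffix is -sud, giving *wusud*.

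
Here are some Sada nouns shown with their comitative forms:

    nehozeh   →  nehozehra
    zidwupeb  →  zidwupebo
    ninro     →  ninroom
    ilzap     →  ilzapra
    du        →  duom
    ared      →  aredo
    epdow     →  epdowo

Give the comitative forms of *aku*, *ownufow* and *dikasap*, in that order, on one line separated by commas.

The pattern is voicing of the final sound: -ra when the stem ends in a voiceless consonant (*nehozeh*, *ilzap*); -o when the stem ends in a voiced consonant (*zidwupeb*, *ared*, *epdow*); -om when the stem ends in a vowel (*ninro*, *du*).
*aku*: final sound = /u/, a vowel → -om → *akuom*.
Since the final sound of *ownufow* is /w/ (a voiced consonant), it takes -o, giving *ownufowo*.
*dikasap*: final sound = /p/, a voiceless consonant → -ra → *dikasapra*.

akuom, ownufowo, dikasapra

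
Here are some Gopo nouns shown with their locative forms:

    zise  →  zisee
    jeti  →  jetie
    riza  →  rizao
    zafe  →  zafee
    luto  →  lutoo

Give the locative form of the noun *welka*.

welkao

The suffix is conditioned by the last vowel: -e when the last vowel of the stem is a front vowel (*zise*, *jeti*, *zafe*); -o when the last vowel of the stem is a back vowel (*riza*, *luto*).
Since the last vowel of *welka* is /a/ (a back vowel), it takes -o, giving *welkao*.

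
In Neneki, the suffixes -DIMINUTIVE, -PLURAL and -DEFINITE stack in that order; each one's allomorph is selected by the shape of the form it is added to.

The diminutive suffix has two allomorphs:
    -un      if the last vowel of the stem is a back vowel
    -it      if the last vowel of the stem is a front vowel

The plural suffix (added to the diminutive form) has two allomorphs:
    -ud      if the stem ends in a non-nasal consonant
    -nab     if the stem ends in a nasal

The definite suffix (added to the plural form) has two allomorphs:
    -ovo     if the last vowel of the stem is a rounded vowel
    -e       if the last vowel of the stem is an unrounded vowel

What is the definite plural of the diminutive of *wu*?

Since the last vowel of *wu* is /u/ (a back vowel), it takes -un, giving *wuun*.
The diminutive form *wuun*: final consonant = /n/, a nasal → -nab → *wuunnab*.
Since the last vowel of the plural form *wuunnab* is /a/ (an unrounded vowel), it takes -e, giving *wuunnabe*.

wuunnabe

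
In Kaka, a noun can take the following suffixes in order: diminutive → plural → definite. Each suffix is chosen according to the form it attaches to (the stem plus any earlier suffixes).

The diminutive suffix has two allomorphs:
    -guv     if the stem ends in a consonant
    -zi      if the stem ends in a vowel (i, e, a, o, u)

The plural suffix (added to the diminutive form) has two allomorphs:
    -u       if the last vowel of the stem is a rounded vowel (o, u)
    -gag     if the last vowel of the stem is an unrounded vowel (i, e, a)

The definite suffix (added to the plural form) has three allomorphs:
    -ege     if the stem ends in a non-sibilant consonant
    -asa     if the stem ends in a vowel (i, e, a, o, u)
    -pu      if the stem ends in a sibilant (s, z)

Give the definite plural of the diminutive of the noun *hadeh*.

hadehguvuasa

Since the final sound of *hadeh* is /h/ (a consonant), it takes -guv, giving *hadehguv*.
The diminutive form *hadehguv* — last vowel /u/ (a rounded vowel) → -u → *hadehguvu*.
The plural form *hadehguvu*: final sound = /u/, a vowel → -asa → *hadehguvuasa*.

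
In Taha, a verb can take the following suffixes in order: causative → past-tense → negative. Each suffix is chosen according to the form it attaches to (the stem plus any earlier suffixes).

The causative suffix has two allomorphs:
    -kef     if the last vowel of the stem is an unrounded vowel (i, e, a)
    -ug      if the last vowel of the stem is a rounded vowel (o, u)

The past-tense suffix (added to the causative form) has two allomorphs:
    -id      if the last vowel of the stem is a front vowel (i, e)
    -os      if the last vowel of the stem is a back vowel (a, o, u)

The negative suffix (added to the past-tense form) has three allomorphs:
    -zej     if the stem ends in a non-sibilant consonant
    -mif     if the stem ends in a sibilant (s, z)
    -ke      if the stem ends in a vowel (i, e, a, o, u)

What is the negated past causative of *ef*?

The last vowel of *ef* is /e/, which is an unrounded vowel, so the causative suffix is -kef, giving *efkef*.
The causative form *efkef* — last vowel /e/ (a front vowel) → -id → *efkefid*.
The past-tense form *efkefid* — final sound /d/ (a non-sibilant consonant) → -zej → *efkefidzej*.

efkefidzej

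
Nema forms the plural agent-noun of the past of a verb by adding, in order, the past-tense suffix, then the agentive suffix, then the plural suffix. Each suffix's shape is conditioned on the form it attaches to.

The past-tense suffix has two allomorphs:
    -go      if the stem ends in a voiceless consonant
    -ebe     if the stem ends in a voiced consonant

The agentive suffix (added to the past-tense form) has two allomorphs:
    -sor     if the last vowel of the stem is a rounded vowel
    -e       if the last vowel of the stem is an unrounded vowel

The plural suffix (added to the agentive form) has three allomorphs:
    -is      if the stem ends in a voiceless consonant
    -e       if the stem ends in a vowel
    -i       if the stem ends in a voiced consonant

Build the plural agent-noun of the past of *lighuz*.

The final consonant of *lighuz* is /z/, which is voiced, so the past-tense suffix is -ebe, giving *lighuzebe*.
The past-tense form *lighuzebe*: last vowel = /e/, an unrounded vowel → -e → *lighuzebee*.
The agentive form *lighuzebee* — final sound /e/ (a vowel) → -e → *lighuzebeee*.

lighuzebeee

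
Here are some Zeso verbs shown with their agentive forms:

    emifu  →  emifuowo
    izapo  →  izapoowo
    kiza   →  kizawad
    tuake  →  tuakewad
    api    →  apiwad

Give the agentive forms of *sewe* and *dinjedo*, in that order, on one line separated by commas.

sewewad, dinjedoowo

The pattern is rounding harmony: -owo when the last vowel of the stem is a rounded vowel (*emifu*, *izapo*); -wad when the last vowel of the stem is an unrounded vowel (*kiza*, *tuake*, *api*).
*sewe* — last vowel /e/ (an unrounded vowel) → -wad → *sewewad*.
Since the last vowel of *dinjedo* is /o/ (a rounded vowel), it takes -owo, giving *dinjedoowo*.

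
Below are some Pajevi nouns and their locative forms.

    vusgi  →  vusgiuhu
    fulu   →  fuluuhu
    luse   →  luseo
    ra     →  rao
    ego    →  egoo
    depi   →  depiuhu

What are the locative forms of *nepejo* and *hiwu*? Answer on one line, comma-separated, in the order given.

nepejoo, hiwuuhu

Looking at the last vowel of each stem: -uhu when the last vowel of the stem is a high vowel (*vusgi*, *fulu*, *depi*); -o when the last vowel of the stem is a non-high vowel (*luse*, *ra*, *ego*).
*nepejo* — last vowel /o/ (a non-high vowel) → -o → *nepejoo*.
*hiwu* — last vowel /u/ (a high vowel) → -uhu → *hiwuuhu*.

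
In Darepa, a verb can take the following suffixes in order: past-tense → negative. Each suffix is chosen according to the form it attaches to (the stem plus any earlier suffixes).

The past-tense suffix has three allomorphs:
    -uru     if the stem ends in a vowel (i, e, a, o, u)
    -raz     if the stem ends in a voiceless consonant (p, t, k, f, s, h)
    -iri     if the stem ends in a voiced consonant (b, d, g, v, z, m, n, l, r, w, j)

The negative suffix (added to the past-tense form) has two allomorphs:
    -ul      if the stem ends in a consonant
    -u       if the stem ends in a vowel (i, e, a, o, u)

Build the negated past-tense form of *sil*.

siliriu

Since the final sound of *sil* is /l/ (a voiced consonant), it takes -iri, giving *siliri*.
Since the final sound of the past-tense form *siliri* is /i/ (a vowel), it takes -u, giving *siliriu*.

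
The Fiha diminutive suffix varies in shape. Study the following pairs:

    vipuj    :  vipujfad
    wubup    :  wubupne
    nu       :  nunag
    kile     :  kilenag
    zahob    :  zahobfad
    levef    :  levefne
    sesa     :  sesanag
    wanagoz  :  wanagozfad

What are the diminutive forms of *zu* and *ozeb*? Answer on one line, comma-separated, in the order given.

zunag, ozebfad

The pattern is voicing of the final sound: -ne when the stem ends in a voiceless consonant (*wubup*, *levef*); -fad when the stem ends in a voiced consonant (*vipuj*, *zahob*, *wanagoz*); -nag when the stem ends in a vowel (*nu*, *kile*, *sesa*).
*zu* — final sound /u/ (a vowel) → -nag → *zunag*.
*ozeb* — final sound /b/ (a voiced consonant) → -fad → *ozebfad*.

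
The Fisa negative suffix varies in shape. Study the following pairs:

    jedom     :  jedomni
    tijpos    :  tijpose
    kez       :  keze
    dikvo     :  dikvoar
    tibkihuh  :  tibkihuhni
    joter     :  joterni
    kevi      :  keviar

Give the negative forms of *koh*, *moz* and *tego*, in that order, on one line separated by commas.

The alternation tracks the final sound of the stem — -e when the stem ends in a sibilant (*tijpos*, *kez*); -ni when the stem ends in a non-sibilant consonant (*jedom*, *tibkihuh*, *joter*); -ar when the stem ends in a vowel (*dikvo*, *kevi*).
Since the final sound of *koh* is /h/ (a non-sibilant consonant), it takes -ni, giving *kohni*.
*moz*: final sound = /z/, a sibilant → -e → *moze*.
*tego* — final sound /o/ (a vowel) → -ar → *tegoar*.

kohni, moze, tegoar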